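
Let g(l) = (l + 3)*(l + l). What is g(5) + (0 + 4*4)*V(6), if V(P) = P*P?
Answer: 656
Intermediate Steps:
V(P) = P**2
g(l) = 2*l*(3 + l) (g(l) = (3 + l)*(2*l) = 2*l*(3 + l))
g(5) + (0 + 4*4)*V(6) = 2*5*(3 + 5) + (0 + 4*4)*6**2 = 2*5*8 + (0 + 16)*36 = 80 + 16*36 = 80 + 576 = 656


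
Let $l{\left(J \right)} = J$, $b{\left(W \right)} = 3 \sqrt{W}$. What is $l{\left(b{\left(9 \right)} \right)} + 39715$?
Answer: $39724$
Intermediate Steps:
$l{\left(b{\left(9 \right)} \right)} + 39715 = 3 \sqrt{9} + 39715 = 3 \cdot 3 + 39715 = 9 + 39715 = 39724$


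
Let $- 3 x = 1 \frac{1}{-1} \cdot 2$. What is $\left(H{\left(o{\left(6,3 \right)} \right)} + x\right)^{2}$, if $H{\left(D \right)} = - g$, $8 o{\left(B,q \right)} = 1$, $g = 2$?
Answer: $\frac{16}{9} \approx 1.7778$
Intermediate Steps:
$o{\left(B,q \right)} = \frac{1}{8}$ ($o{\left(B,q \right)} = \frac{1}{8} \cdot 1 = \frac{1}{8}$)
$H{\left(D \right)} = -2$ ($H{\left(D \right)} = \left(-1\right) 2 = -2$)
$x = \frac{2}{3}$ ($x = - \frac{1 \frac{1}{-1} \cdot 2}{3} = - \frac{1 \left(-1\right) 2}{3} = - \frac{\left(-1\right) 2}{3} = \left(- \frac{1}{3}\right) \left(-2\right) = \frac{2}{3} \approx 0.66667$)
$\left(H{\left(o{\left(6,3 \right)} \right)} + x\right)^{2} = \left(-2 + \frac{2}{3}\right)^{2} = \left(- \frac{4}{3}\right)^{2} = \frac{16}{9}$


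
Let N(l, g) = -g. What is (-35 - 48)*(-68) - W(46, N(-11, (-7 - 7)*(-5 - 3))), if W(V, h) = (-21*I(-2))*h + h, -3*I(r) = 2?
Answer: 7324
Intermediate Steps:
I(r) = -⅔ (I(r) = -⅓*2 = -⅔)
W(V, h) = 15*h (W(V, h) = (-21*(-⅔))*h + h = 14*h + h = 15*h)
(-35 - 48)*(-68) - W(46, N(-11, (-7 - 7)*(-5 - 3))) = (-35 - 48)*(-68) - 15*(-(-7 - 7)*(-5 - 3)) = -83*(-68) - 15*(-(-14)*(-8)) = 5644 - 15*(-1*112) = 5644 - 15*(-112) = 5644 - 1*(-1680) = 5644 + 1680 = 7324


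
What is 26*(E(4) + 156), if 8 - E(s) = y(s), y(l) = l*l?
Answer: 3848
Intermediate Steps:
y(l) = l²
E(s) = 8 - s²
26*(E(4) + 156) = 26*((8 - 1*4²) + 156) = 26*((8 - 1*16) + 156) = 26*((8 - 16) + 156) = 26*(-8 + 156) = 26*148 = 3848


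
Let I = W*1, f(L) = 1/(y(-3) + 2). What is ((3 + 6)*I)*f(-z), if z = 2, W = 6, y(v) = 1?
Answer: 18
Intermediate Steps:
f(L) = 1/3 (f(L) = 1/(1 + 2) = 1/3)
I = 6 (I = 6*1 = 6)
((3 + 6)*I)*f(-z) = ((3 + 6)*6)*(1/3) = (9*6)*(1/3) = 54*(1/3) = 18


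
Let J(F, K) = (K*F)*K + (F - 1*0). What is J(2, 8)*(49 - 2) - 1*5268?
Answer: 842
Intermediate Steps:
J(F, K) = F + F*K**2 (J(F, K) = (F*K)*K + (F + 0) = F*K**2 + F = F + F*K**2)
J(2, 8)*(49 - 2) - 1*5268 = (2*(1 + 8**2))*(49 - 2) - 1*5268 = (2*(1 + 64))*47 - 5268 = (2*65)*47 - 5268 = 130*47 - 5268 = 6110 - 5268 = 842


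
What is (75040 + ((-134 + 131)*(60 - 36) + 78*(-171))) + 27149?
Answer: 88779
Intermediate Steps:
(75040 + ((-134 + 131)*(60 - 36) + 78*(-171))) + 27149 = (75040 + (-3*24 - 13338)) + 27149 = (75040 + (-72 - 13338)) + 27149 = (75040 - 13410) + 27149 = 61630 + 27149 = 88779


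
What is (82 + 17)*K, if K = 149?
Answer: 14751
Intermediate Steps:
(82 + 17)*K = (82 + 17)*149 = 99*149 = 14751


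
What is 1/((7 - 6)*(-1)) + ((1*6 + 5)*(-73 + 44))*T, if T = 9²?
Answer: -25840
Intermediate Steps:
T = 81
1/((7 - 6)*(-1)) + ((1*6 + 5)*(-73 + 44))*T = 1/((7 - 6)*(-1)) + ((1*6 + 5)*(-73 + 44))*81 = 1/(1*(-1)) + ((6 + 5)*(-29))*81 = 1/(-1) + (11*(-29))*81 = -1 - 319*81 = -1 - 25839 = -25840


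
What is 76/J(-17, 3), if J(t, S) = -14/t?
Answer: 646/7 ≈ 92.286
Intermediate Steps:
76/J(-17, 3) = 76/((-14/(-17))) = 76/((-14*(-1/17))) = 76/(14/17) = 76*(17/14) = 646/7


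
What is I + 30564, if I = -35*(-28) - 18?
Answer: 31526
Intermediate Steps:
I = 962 (I = 980 - 18 = 962)
I + 30564 = 962 + 30564 = 31526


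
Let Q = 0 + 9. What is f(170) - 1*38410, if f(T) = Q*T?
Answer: -36880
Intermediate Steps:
Q = 9
f(T) = 9*T
f(170) - 1*38410 = 9*170 - 1*38410 = 1530 - 38410 = -36880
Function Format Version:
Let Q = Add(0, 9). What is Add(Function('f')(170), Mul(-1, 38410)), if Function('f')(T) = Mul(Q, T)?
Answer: -36880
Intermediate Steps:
Q = 9
Function('f')(T) = Mul(9, T)
Add(Function('f')(170), Mul(-1, 38410)) = Add(Mul(9, 170), Mul(-1, 38410)) = Add(1530, -38410) = -36880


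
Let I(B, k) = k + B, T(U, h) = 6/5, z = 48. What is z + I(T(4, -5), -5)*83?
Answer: -1337/5 ≈ -267.40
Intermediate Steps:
T(U, h) = 6/5 (T(U, h) = 6*(⅕) = 6/5)
I(B, k) = B + k
z + I(T(4, -5), -5)*83 = 48 + (6/5 - 5)*83 = 48 - 19/5*83 = 48 - 1577/5 = -1337/5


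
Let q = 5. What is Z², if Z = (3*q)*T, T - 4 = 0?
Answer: 3600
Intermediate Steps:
T = 4 (T = 4 + 0 = 4)
Z = 60 (Z = (3*5)*4 = 15*4 = 60)
Z² = 60² = 3600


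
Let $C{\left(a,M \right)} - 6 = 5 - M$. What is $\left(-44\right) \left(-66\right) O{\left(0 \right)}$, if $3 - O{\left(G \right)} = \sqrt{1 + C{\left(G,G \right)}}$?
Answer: $8712 - 5808 \sqrt{3} \approx -1347.8$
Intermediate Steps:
$C{\left(a,M \right)} = 11 - M$ ($C{\left(a,M \right)} = 6 - \left(-5 + M\right) = 11 - M$)
$O{\left(G \right)} = 3 - \sqrt{12 - G}$ ($O{\left(G \right)} = 3 - \sqrt{1 - \left(-11 + G\right)} = 3 - \sqrt{12 - G}$)
$\left(-44\right) \left(-66\right) O{\left(0 \right)} = \left(-44\right) \left(-66\right) \left(3 - \sqrt{12 - 0}\right) = 2904 \left(3 - \sqrt{12 + 0}\right) = 2904 \left(3 - \sqrt{12}\right) = 2904 \left(3 - 2 \sqrt{3}\right) = 8712 - 5808 \sqrt{3}$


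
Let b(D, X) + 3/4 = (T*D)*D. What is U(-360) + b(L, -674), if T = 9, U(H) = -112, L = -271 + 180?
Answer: 297665/4 ≈ 74416.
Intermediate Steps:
L = -91
b(D, X) = -¾ + 9*D² (b(D, X) = -¾ + (9*D)*D = -¾ + 9*D²)
U(-360) + b(L, -674) = -112 + (-¾ + 9*(-91)²) = -112 + (-¾ + 9*8281) = -112 + (-¾ + 74529) = -112 + 298113/4 = 297665/4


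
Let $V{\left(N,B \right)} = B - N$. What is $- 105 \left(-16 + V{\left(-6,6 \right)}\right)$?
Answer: $420$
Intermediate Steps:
$- 105 \left(-16 + V{\left(-6,6 \right)}\right) = - 105 \left(-16 + \left(6 - -6\right)\right) = - 105 \left(-16 + \left(6 + 6\right)\right) = - 105 \left(-16 + 12\right) = \left(-105\right) \left(-4\right) = 420$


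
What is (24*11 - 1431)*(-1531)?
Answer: 1786677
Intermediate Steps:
(24*11 - 1431)*(-1531) = (264 - 1431)*(-1531) = -1167*(-1531) = 1786677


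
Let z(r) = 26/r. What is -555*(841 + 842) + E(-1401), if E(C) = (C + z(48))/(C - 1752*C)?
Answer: -54993659765171/58875624 ≈ -9.3407e+5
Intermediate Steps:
E(C) = -(13/24 + C)/(1751*C) (E(C) = (C + 26/48)/(C - 1752*C) = (C + 26*(1/48))/((-1751*C)) = (C + 13/24)*(-1/(1751*C)) = (13/24 + C)*(-1/(1751*C)) = -(13/24 + C)/(1751*C))
-555*(841 + 842) + E(-1401) = -555*(841 + 842) + (1/42024)*(-13 - 24*(-1401))/(-1401) = -555*1683 + (1/42024)*(-1/1401)*(-13 + 33624) = -934065 + (1/42024)*(-1/1401)*33611 = -934065 - 33611/58875624 = -54993659765171/58875624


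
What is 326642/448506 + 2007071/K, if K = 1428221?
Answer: 40197069112/18840167289 ≈ 2.1336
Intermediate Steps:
326642/448506 + 2007071/K = 326642/448506 + 2007071/1428221 = 326642*(1/448506) + 2007071*(1/1428221) = 163321/224253 + 118063/84013 = 40197069112/18840167289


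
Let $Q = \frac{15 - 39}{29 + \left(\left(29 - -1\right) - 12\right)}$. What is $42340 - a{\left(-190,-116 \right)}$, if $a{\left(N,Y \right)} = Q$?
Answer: $\frac{1990004}{47} \approx 42341.0$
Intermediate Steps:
$Q = - \frac{24}{47}$ ($Q = - \frac{24}{29 + \left(\left(29 + 1\right) - 12\right)} = - \frac{24}{29 + \left(30 - 12\right)} = - \frac{24}{29 + 18} = - \frac{24}{47} \approx -0.51064$)
$a{\left(N,Y \right)} = - \frac{24}{47}$
$42340 - a{\left(-190,-116 \right)} = 42340 - - \frac{24}{47} = 42340 + \frac{24}{47} = \frac{1990004}{47}$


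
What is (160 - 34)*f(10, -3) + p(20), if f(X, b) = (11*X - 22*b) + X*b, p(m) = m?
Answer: 18416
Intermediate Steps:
f(X, b) = -22*b + 11*X + X*b (f(X, b) = (-22*b + 11*X) + X*b = -22*b + 11*X + X*b)
(160 - 34)*f(10, -3) + p(20) = (160 - 34)*(-22*(-3) + 11*10 + 10*(-3)) + 20 = 126*(66 + 110 - 30) + 20 = 126*146 + 20 = 18396 + 20 = 18416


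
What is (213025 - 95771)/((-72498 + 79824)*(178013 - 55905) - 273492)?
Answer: 58627/447144858 ≈ 0.00013111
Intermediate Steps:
(213025 - 95771)/((-72498 + 79824)*(178013 - 55905) - 273492) = 117254/(7326*122108 - 273492) = 117254/(894563208 - 273492) = 117254/894289716 = 117254*(1/894289716) = 58627/447144858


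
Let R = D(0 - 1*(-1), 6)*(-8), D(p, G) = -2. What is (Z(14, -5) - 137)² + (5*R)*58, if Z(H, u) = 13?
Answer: 20016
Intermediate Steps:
R = 16 (R = -2*(-8) = 16)
(Z(14, -5) - 137)² + (5*R)*58 = (13 - 137)² + (5*16)*58 = (-124)² + 80*58 = 15376 + 4640 = 20016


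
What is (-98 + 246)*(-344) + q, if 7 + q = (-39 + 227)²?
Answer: -15575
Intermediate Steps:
q = 35337 (q = -7 + (-39 + 227)² = -7 + 188² = -7 + 35344 = 35337)
(-98 + 246)*(-344) + q = (-98 + 246)*(-344) + 35337 = 148*(-344) + 35337 = -50912 + 35337 = -15575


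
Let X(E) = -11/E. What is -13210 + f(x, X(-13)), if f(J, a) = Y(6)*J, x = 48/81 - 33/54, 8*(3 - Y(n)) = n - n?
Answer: -237781/18 ≈ -13210.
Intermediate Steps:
Y(n) = 3 (Y(n) = 3 - (n - n)/8 = 3 - ⅛*0 = 3 + 0 = 3)
x = -1/54 (x = 48*(1/81) - 33*1/54 = 16/27 - 11/18 = -1/54 ≈ -0.018519)
f(J, a) = 3*J
-13210 + f(x, X(-13)) = -13210 + 3*(-1/54) = -13210 - 1/18 = -237781/18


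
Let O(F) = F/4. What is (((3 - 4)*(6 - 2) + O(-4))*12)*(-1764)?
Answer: 105840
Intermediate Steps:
O(F) = F/4 (O(F) = F*(¼) = F/4)
(((3 - 4)*(6 - 2) + O(-4))*12)*(-1764) = (((3 - 4)*(6 - 2) + (¼)*(-4))*12)*(-1764) = ((-1*4 - 1)*12)*(-1764) = ((-4 - 1)*12)*(-1764) = -5*12*(-1764) = -60*(-1764) = 105840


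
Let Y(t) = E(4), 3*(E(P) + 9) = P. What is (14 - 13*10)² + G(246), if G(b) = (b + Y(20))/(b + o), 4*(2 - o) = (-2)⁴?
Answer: 9850507/732 ≈ 13457.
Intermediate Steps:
E(P) = -9 + P/3
o = -2 (o = 2 - ¼*(-2)⁴ = 2 - ¼*16 = 2 - 4 = -2)
Y(t) = -23/3 (Y(t) = -9 + (⅓)*4 = -9 + 4/3 = -23/3)
G(b) = (-23/3 + b)/(-2 + b) (G(b) = (b - 23/3)/(b - 2) = (-23/3 + b)/(-2 + b))
(14 - 13*10)² + G(246) = (14 - 13*10)² + (-23/3 + 246)/(-2 + 246) = (14 - 130)² + (715/3)/244 = (-116)² + (1/244)*(715/3) = 13456 + 715/732 = 9850507/732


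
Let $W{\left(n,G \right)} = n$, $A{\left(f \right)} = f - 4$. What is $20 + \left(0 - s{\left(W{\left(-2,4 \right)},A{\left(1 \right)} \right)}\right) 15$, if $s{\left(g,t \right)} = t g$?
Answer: $-70$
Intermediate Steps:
$A{\left(f \right)} = -4 + f$
$s{\left(g,t \right)} = g t$
$20 + \left(0 - s{\left(W{\left(-2,4 \right)},A{\left(1 \right)} \right)}\right) 15 = 20 + \left(0 - - 2 \left(-4 + 1\right)\right) 15 = 20 + \left(0 - \left(-2\right) \left(-3\right)\right) 15 = 20 + \left(0 - 6\right) 15 = 20 - 90 = -70$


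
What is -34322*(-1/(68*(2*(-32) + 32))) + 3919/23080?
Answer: -48976501/3138880 ≈ -15.603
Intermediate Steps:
-34322*(-1/(68*(2*(-32) + 32))) + 3919/23080 = -34322*(-1/(68*(-64 + 32))) + 3919*(1/23080) = -34322/((-68*(-32))) + 3919/23080 = -34322/2176 + 3919/23080 = -34322*1/2176 + 3919/23080 = -17161/1088 + 3919/23080 = -48976501/3138880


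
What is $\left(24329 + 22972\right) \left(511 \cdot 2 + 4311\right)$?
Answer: $252256233$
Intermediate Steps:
$\left(24329 + 22972\right) \left(511 \cdot 2 + 4311\right) = 47301 \left(1022 + 4311\right) = 47301 \cdot 5333 = 252256233$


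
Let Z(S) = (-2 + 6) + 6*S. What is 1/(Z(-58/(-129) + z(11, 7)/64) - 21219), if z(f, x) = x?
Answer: -1376/29187225 ≈ -4.7144e-5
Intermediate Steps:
Z(S) = 4 + 6*S
1/(Z(-58/(-129) + z(11, 7)/64) - 21219) = 1/((4 + 6*(-58/(-129) + 7/64)) - 21219) = 1/((4 + 6*(-58*(-1/129) + 7*(1/64))) - 21219) = 1/((4 + 6*(58/129 + 7/64)) - 21219) = 1/((4 + 6*(4615/8256)) - 21219) = 1/((4 + 4615/1376) - 21219) = 1/(10119/1376 - 21219) = 1/(-29187225/1376) = -1376/29187225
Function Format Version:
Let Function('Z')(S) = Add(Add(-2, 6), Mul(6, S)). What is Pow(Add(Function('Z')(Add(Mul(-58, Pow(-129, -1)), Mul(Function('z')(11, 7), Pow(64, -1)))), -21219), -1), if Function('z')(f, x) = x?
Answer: Rational(-1376, 29187225) ≈ -4.7144e-5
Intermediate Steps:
Function('Z')(S) = Add(4, Mul(6, S))
Pow(Add(Function('Z')(Add(Mul(-58, Pow(-129, -1)), Mul(Function('z')(11, 7), Pow(64, -1)))), -21219), -1) = Pow(Add(Add(4, Mul(6, Add(Mul(-58, Pow(-129, -1)), Mul(7, Pow(64, -1))))), -21219), -1) = Pow(Add(Add(4, Mul(6, Add(Mul(-58, Rational(-1, 129)), Mul(7, Rational(1, 64))))), -21219), -1) = Pow(Add(Add(4, Mul(6, Add(Rational(58, 129), Rational(7, 64)))), -21219), -1) = Pow(Add(Add(4, Mul(6, Rational(4615, 8256))), -21219), -1) = Pow(Add(Add(4, Rational(4615, 1376)), -21219), -1) = Pow(Add(Rational(10119, 1376), -21219), -1) = Pow(Rational(-29187225, 1376), -1) = Rational(-1376, 29187225)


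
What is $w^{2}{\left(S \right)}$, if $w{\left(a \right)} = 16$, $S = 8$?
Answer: $256$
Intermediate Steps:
$w^{2}{\left(S \right)} = 16^{2} = 256$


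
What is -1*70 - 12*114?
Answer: -1438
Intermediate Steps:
-1*70 - 12*114 = -70 - 1368 = -1438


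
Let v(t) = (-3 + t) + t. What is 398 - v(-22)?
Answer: 445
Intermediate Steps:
v(t) = -3 + 2*t
398 - v(-22) = 398 - (-3 + 2*(-22)) = 398 - (-3 - 44) = 398 - 1*(-47) = 398 + 47 = 445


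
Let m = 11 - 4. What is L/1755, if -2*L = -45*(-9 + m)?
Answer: -1/39 ≈ -0.025641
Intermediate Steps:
m = 7
L = -45 (L = -(-45)*(-9 + 7)/2 = -(-45)*(-2)/2 = -½*90 = -45)
L/1755 = -45/1755 = -45*1/1755 = -1/39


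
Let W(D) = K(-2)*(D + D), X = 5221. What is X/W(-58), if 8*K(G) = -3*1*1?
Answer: 10442/87 ≈ 120.02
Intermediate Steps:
K(G) = -3/8 (K(G) = (-3*1*1)/8 = (-3*1)/8 = (⅛)*(-3) = -3/8)
W(D) = -3*D/4 (W(D) = -3*(D + D)/8 = -3*D/4)
X/W(-58) = 5221/((-¾*(-58))) = 5221/(87/2) = 5221*(2/87) = 10442/87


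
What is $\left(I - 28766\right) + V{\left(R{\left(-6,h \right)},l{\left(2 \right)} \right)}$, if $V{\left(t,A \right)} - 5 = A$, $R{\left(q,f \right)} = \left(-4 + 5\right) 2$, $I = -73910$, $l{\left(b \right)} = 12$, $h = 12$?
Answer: $-102659$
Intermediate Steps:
$R{\left(q,f \right)} = 2$ ($R{\left(q,f \right)} = 1 \cdot 2 = 2$)
$V{\left(t,A \right)} = 5 + A$
$\left(I - 28766\right) + V{\left(R{\left(-6,h \right)},l{\left(2 \right)} \right)} = \left(-73910 - 28766\right) + \left(5 + 12\right) = -102676 + 17 = -102659$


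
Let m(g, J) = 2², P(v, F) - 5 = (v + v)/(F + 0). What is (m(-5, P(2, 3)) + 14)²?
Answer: 324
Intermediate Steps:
P(v, F) = 5 + 2*v/F (P(v, F) = 5 + (v + v)/(F + 0) = 5 + (2*v)/F = 5 + 2*v/F)
m(g, J) = 4
(m(-5, P(2, 3)) + 14)² = (4 + 14)² = 18² = 324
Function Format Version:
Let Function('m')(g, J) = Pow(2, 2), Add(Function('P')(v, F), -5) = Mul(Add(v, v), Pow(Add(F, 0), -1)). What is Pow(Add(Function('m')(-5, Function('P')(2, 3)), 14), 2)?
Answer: 324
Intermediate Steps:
Function('P')(v, F) = Add(5, Mul(2, v, Pow(F, -1))) (Function('P')(v, F) = Add(5, Mul(Add(v, v), Pow(Add(F, 0), -1))) = Add(5, Mul(Mul(2, v), Pow(F, -1))) = Add(5, Mul(2, v, Pow(F, -1))))
Function('m')(g, J) = 4
Pow(Add(Function('m')(-5, Function('P')(2, 3)), 14), 2) = Pow(Add(4, 14), 2) = Pow(18, 2) = 324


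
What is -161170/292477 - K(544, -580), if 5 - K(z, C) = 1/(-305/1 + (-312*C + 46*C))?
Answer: -249986588648/45034146075 ≈ -5.5510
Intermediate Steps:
K(z, C) = 5 - 1/(-305 - 266*C) (K(z, C) = 5 - 1/(-305/1 + (-312*C + 46*C)) = 5 - 1/(-305*1 - 266*C) = 5 - 1/(-305 - 266*C))
-161170/292477 - K(544, -580) = -161170/292477 - 14*(109 + 95*(-580))/(305 + 266*(-580)) = -161170*1/292477 - 14*(109 - 55100)/(305 - 154280) = -161170/292477 - 14*(-54991)/(-153975) = -161170/292477 - 14*(-1)*(-54991)/153975 = -161170/292477 - 1*769874/153975 = -161170/292477 - 769874/153975 = -249986588648/45034146075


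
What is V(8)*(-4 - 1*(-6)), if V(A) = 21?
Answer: 42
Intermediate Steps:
V(8)*(-4 - 1*(-6)) = 21*(-4 - 1*(-6)) = 21*(-4 + 6) = 21*2 = 42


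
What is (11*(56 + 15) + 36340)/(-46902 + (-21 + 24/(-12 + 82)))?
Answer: -1299235/1642293 ≈ -0.79111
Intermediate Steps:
(11*(56 + 15) + 36340)/(-46902 + (-21 + 24/(-12 + 82))) = (11*71 + 36340)/(-46902 + (-21 + 24/70)) = (781 + 36340)/(-46902 + (-21 + (1/70)*24)) = 37121/(-46902 + (-21 + 12/35)) = 37121/(-46902 - 723/35) = 37121/(-1642293/35) = 37121*(-35/1642293) = -1299235/1642293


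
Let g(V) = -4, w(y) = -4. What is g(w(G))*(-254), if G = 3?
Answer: 1016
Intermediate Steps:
g(w(G))*(-254) = -4*(-254) = 1016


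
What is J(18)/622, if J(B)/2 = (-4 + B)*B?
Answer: 252/311 ≈ 0.81029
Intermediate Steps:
J(B) = 2*B*(-4 + B) (J(B) = 2*((-4 + B)*B) = 2*(B*(-4 + B)) = 2*B*(-4 + B))
J(18)/622 = (2*18*(-4 + 18))/622 = (2*18*14)*(1/622) = 504*(1/622) = 252/311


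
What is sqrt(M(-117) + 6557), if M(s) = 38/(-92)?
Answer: sqrt(13873738)/46 ≈ 80.973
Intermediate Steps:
M(s) = -19/46 (M(s) = 38*(-1/92) = -19/46)
sqrt(M(-117) + 6557) = sqrt(-19/46 + 6557) = sqrt(301603/46) = sqrt(13873738)/46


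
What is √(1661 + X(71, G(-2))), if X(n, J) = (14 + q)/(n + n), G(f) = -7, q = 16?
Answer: √8374166/71 ≈ 40.758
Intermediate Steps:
X(n, J) = 15/n (X(n, J) = (14 + 16)/(n + n) = 30/((2*n)) = 30*(1/(2*n)) = 15/n)
√(1661 + X(71, G(-2))) = √(1661 + 15/71) = √(117946/71) = √8374166/71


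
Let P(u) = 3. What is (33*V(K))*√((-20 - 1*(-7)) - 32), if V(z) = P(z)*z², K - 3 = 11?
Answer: 58212*I*√5 ≈ 1.3017e+5*I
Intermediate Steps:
K = 14 (K = 3 + 11 = 14)
V(z) = 3*z²
(33*V(K))*√((-20 - 1*(-7)) - 32) = (33*(3*14²))*√((-20 - 1*(-7)) - 32) = (33*(3*196))*√((-20 + 7) - 32) = (33*588)*√(-13 - 32) = 19404*√(-45) = 19404*(3*I*√5) = 58212*I*√5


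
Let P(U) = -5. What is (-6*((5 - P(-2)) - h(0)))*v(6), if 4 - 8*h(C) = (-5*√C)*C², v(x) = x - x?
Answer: 0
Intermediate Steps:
v(x) = 0
h(C) = ½ + 5*C^(5/2)/8 (h(C) = ½ - (-5*√C)*C²/8 = ½ - (-5)*C^(5/2)/8 = ½ + 5*C^(5/2)/8)
(-6*((5 - P(-2)) - h(0)))*v(6) = -6*((5 - 1*(-5)) - (½ + 5*0^(5/2)/8))*0 = -6*((5 + 5) - (½ + (5/8)*0))*0 = -6*(10 - (½ + 0))*0 = -6*(10 - 1*½)*0 = -6*(10 - ½)*0 = -6*19/2*0 = -57*0 = 0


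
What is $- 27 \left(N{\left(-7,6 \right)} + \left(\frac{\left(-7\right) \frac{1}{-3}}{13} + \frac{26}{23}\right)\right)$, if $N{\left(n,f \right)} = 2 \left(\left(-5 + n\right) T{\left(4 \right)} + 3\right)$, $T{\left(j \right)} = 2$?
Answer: $\frac{328491}{299} \approx 1098.6$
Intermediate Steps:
$N{\left(n,f \right)} = -14 + 4 n$ ($N{\left(n,f \right)} = 2 \left(\left(-5 + n\right) 2 + 3\right) = 2 \left(\left(-10 + 2 n\right) + 3\right) = 2 \left(-7 + 2 n\right) = -14 + 4 n$)
$- 27 \left(N{\left(-7,6 \right)} + \left(\frac{\left(-7\right) \frac{1}{-3}}{13} + \frac{26}{23}\right)\right) = - 27 \left(\left(-14 + 4 \left(-7\right)\right) + \left(\frac{\left(-7\right) \frac{1}{-3}}{13} + \frac{26}{23}\right)\right) = - 27 \left(\left(-14 - 28\right) + \left(\left(-7\right) \left(- \frac{1}{3}\right) \frac{1}{13} + 26 \cdot \frac{1}{23}\right)\right) = - 27 \left(-42 + \left(\frac{7}{3} \cdot \frac{1}{13} + \frac{26}{23}\right)\right) = - 27 \left(-42 + \left(\frac{7}{39} + \frac{26}{23}\right)\right) = - 27 \left(-42 + \frac{1175}{897}\right) = \left(-27\right) \left(- \frac{36499}{897}\right) = \frac{328491}{299}$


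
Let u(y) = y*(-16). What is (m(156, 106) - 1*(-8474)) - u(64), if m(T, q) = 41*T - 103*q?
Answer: 4976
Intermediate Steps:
u(y) = -16*y
m(T, q) = -103*q + 41*T
(m(156, 106) - 1*(-8474)) - u(64) = ((-103*106 + 41*156) - 1*(-8474)) - (-16)*64 = ((-10918 + 6396) + 8474) - 1*(-1024) = (-4522 + 8474) + 1024 = 3952 + 1024 = 4976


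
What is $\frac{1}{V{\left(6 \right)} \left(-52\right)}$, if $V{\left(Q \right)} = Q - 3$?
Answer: $- \frac{1}{156} \approx -0.0064103$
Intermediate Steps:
$V{\left(Q \right)} = -3 + Q$ ($V{\left(Q \right)} = Q - 3 = -3 + Q$)
$\frac{1}{V{\left(6 \right)} \left(-52\right)} = \frac{1}{\left(-3 + 6\right) \left(-52\right)} = \frac{1}{3 \left(-52\right)} = \frac{1}{-156} = - \frac{1}{156}$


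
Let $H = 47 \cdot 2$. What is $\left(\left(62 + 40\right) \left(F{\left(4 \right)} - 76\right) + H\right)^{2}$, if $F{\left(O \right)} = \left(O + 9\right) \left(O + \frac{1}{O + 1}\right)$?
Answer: $\frac{109077136}{25} \approx 4.3631 \cdot 10^{6}$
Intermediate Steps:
$F{\left(O \right)} = \left(9 + O\right) \left(O + \frac{1}{1 + O}\right)$
$H = 94$
$\left(\left(62 + 40\right) \left(F{\left(4 \right)} - 76\right) + H\right)^{2} = \left(\left(62 + 40\right) \left(\frac{9 + 4^{3} + 10 \cdot 4 + 10 \cdot 4^{2}}{1 + 4} - 76\right) + 94\right)^{2} = \left(102 \left(\frac{9 + 64 + 40 + 10 \cdot 16}{5} - 76\right) + 94\right)^{2} = \left(102 \left(\frac{9 + 64 + 40 + 160}{5} - 76\right) + 94\right)^{2} = \left(102 \left(\frac{1}{5} \cdot 273 - 76\right) + 94\right)^{2} = \left(102 \left(\frac{273}{5} - 76\right) + 94\right)^{2} = \left(102 \left(- \frac{107}{5}\right) + 94\right)^{2} = \left(- \frac{10914}{5} + 94\right)^{2} = \left(- \frac{10444}{5}\right)^{2} = \frac{109077136}{25}$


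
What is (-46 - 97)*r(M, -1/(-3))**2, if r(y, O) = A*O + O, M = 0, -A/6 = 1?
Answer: -3575/9 ≈ -397.22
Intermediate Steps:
A = -6 (A = -6*1 = -6)
r(y, O) = -5*O (r(y, O) = -6*O + O = -5*O)
(-46 - 97)*r(M, -1/(-3))**2 = (-46 - 97)*(-(-5)/(-3))**2 = -143*(-(-5)*(-1)/3)**2 = -143*(-5*1/3)**2 = -143*(-5/3)**2 = -143*25/9 = -3575/9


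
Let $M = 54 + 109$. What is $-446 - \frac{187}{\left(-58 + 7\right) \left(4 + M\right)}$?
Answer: $- \frac{223435}{501} \approx -445.98$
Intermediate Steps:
$M = 163$
$-446 - \frac{187}{\left(-58 + 7\right) \left(4 + M\right)} = -446 - \frac{187}{\left(-58 + 7\right) \left(4 + 163\right)} = -446 - \frac{187}{\left(-51\right) 167} = -446 - \frac{187}{-8517} = -446 - - \frac{11}{501} = -446 + \frac{11}{501} = - \frac{223435}{501}$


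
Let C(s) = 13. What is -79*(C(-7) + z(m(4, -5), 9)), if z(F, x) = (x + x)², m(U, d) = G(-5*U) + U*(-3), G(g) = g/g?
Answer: -26623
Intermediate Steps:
G(g) = 1
m(U, d) = 1 - 3*U (m(U, d) = 1 + U*(-3) = 1 - 3*U)
z(F, x) = 4*x² (z(F, x) = (2*x)² = 4*x²)
-79*(C(-7) + z(m(4, -5), 9)) = -79*(13 + 4*9²) = -79*(13 + 4*81) = -79*(13 + 324) = -79*337 = -26623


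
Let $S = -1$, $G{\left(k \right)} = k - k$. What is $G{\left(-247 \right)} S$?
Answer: $0$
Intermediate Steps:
$G{\left(k \right)} = 0$
$G{\left(-247 \right)} S = 0 \left(-1\right) = 0$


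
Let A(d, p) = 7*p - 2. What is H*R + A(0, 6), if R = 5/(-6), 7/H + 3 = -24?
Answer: 6515/162 ≈ 40.216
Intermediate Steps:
H = -7/27 (H = 7/(-3 - 24) = 7/(-27) = 7*(-1/27) = -7/27 ≈ -0.25926)
A(d, p) = -2 + 7*p
R = -5/6 (R = 5*(-1/6) = -5/6 ≈ -0.83333)
H*R + A(0, 6) = -7/27*(-5/6) + (-2 + 7*6) = 35/162 + (-2 + 42) = 35/162 + 40 = 6515/162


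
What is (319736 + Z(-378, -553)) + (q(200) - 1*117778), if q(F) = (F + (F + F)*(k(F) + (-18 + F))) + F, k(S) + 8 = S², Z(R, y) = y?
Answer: 16271405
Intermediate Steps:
k(S) = -8 + S²
q(F) = 2*F + 2*F*(-26 + F + F²) (q(F) = (F + (F + F)*((-8 + F²) + (-18 + F))) + F = (F + (2*F)*(-26 + F + F²)) + F = (F + 2*F*(-26 + F + F²)) + F = 2*F + 2*F*(-26 + F + F²))
(319736 + Z(-378, -553)) + (q(200) - 1*117778) = (319736 - 553) + (2*200*(-25 + 200 + 200²) - 1*117778) = 319183 + (2*200*(-25 + 200 + 40000) - 117778) = 319183 + (2*200*40175 - 117778) = 319183 + (16070000 - 117778) = 319183 + 15952222 = 16271405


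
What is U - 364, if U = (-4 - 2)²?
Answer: -328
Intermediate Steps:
U = 36 (U = (-6)² = 36)
U - 364 = 36 - 364 = -328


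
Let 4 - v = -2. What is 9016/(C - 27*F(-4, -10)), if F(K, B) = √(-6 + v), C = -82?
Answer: -4508/41 ≈ -109.95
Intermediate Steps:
v = 6 (v = 4 - 1*(-2) = 4 + 2 = 6)
F(K, B) = 0 (F(K, B) = √(-6 + 6) = √0 = 0)
9016/(C - 27*F(-4, -10)) = 9016/(-82 - 27*0) = 9016/(-82 + 0) = 9016/(-82) = 9016*(-1/82) = -4508/41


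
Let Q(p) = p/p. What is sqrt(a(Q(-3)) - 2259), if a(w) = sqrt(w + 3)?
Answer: I*sqrt(2257) ≈ 47.508*I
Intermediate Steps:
Q(p) = 1
a(w) = sqrt(3 + w)
sqrt(a(Q(-3)) - 2259) = sqrt(sqrt(3 + 1) - 2259) = sqrt(sqrt(4) - 2259) = sqrt(2 - 2259) = sqrt(-2257) = I*sqrt(2257)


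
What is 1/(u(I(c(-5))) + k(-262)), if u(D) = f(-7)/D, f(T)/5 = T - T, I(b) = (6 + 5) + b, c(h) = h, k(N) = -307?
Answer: -1/307 ≈ -0.0032573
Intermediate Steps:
I(b) = 11 + b
f(T) = 0 (f(T) = 5*(T - T) = 5*0 = 0)
u(D) = 0 (u(D) = 0/D = 0)
1/(u(I(c(-5))) + k(-262)) = 1/(0 - 307) = 1/(-307) = -1/307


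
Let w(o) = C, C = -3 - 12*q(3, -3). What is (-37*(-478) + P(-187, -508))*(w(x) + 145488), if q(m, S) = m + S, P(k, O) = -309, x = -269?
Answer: 2528092845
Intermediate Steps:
q(m, S) = S + m
C = -3 (C = -3 - 12*(-3 + 3) = -3 - 12*0 = -3 + 0 = -3)
w(o) = -3
(-37*(-478) + P(-187, -508))*(w(x) + 145488) = (-37*(-478) - 309)*(-3 + 145488) = (17686 - 309)*145485 = 17377*145485 = 2528092845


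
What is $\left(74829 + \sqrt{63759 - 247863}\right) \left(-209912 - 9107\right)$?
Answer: $-16388972751 - 1314114 i \sqrt{5114} \approx -1.6389 \cdot 10^{10} - 9.3975 \cdot 10^{7} i$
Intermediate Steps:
$\left(74829 + \sqrt{63759 - 247863}\right) \left(-209912 - 9107\right) = \left(74829 + \sqrt{-184104}\right) \left(-209912 - 9107\right) = \left(74829 + 6 i \sqrt{5114}\right) \left(-209912 - 9107\right) = \left(74829 + 6 i \sqrt{5114}\right) \left(-219019\right) = -16388972751 - 1314114 i \sqrt{5114}$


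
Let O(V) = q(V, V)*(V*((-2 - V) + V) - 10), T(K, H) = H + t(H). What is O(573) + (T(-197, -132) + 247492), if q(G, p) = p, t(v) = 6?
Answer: -415022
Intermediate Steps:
T(K, H) = 6 + H (T(K, H) = H + 6 = 6 + H)
O(V) = V*(-10 - 2*V) (O(V) = V*(V*((-2 - V) + V) - 10) = V*(V*(-2) - 10) = V*(-2*V - 10) = V*(-10 - 2*V))
O(573) + (T(-197, -132) + 247492) = -2*573*(5 + 573) + ((6 - 132) + 247492) = -2*573*578 + (-126 + 247492) = -662388 + 247366 = -415022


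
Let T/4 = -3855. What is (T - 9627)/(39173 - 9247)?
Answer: -25047/29926 ≈ -0.83696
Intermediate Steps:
T = -15420 (T = 4*(-3855) = -15420)
(T - 9627)/(39173 - 9247) = (-15420 - 9627)/(39173 - 9247) = -25047/29926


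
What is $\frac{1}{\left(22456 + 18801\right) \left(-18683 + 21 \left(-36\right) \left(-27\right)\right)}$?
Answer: $\frac{1}{71333353} \approx 1.4019 \cdot 10^{-8}$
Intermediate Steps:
$\frac{1}{\left(22456 + 18801\right) \left(-18683 + 21 \left(-36\right) \left(-27\right)\right)} = \frac{1}{41257 \left(-18683 - -20412\right)} = \frac{1}{41257 \left(-18683 + 20412\right)} = \frac{1}{41257 \cdot 1729} = \frac{1}{71333353}$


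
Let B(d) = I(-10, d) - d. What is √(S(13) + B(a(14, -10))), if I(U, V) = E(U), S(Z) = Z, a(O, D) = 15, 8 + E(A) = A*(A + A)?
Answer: √190 ≈ 13.784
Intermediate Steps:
E(A) = -8 + 2*A² (E(A) = -8 + A*(A + A) = -8 + A*(2*A) = -8 + 2*A²)
I(U, V) = -8 + 2*U²
B(d) = 192 - d (B(d) = (-8 + 2*(-10)²) - d = (-8 + 2*100) - d = (-8 + 200) - d = 192 - d)
√(S(13) + B(a(14, -10))) = √(13 + (192 - 1*15)) = √(13 + (192 - 15)) = √(13 + 177) = √190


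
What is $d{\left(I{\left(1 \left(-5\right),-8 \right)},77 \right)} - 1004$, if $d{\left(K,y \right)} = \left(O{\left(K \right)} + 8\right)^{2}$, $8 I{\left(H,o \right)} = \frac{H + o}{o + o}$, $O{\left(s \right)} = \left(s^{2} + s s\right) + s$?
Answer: $- \frac{62950127087}{67108864} \approx -938.03$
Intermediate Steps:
$O{\left(s \right)} = s + 2 s^{2}$ ($O{\left(s \right)} = \left(s^{2} + s^{2}\right) + s = 2 s^{2} + s = s + 2 s^{2}$)
$I{\left(H,o \right)} = \frac{H + o}{16 o}$ ($I{\left(H,o \right)} = \frac{\left(H + o\right) \frac{1}{o + o}}{8} = \frac{\left(H + o\right) \frac{1}{2 o}}{8} = \frac{\frac{1}{2} \frac{1}{o} \left(H + o\right)}{8} = \frac{H + o}{16 o}$)
$d{\left(K,y \right)} = \left(8 + K \left(1 + 2 K\right)\right)^{2}$ ($d{\left(K,y \right)} = \left(K \left(1 + 2 K\right) + 8\right)^{2} = \left(8 + K \left(1 + 2 K\right)\right)^{2}$)
$d{\left(I{\left(1 \left(-5\right),-8 \right)},77 \right)} - 1004 = \left(8 + \frac{1 \left(-5\right) - 8}{16 \left(-8\right)} \left(1 + 2 \frac{1 \left(-5\right) - 8}{16 \left(-8\right)}\right)\right)^{2} - 1004 = \left(8 + \frac{1}{16} \left(- \frac{1}{8}\right) \left(-5 - 8\right) \left(1 + 2 \cdot \frac{1}{16} \left(- \frac{1}{8}\right) \left(-5 - 8\right)\right)\right)^{2} - 1004 = \left(8 + \frac{1}{16} \left(- \frac{1}{8}\right) \left(-13\right) \left(1 + 2 \cdot \frac{1}{16} \left(- \frac{1}{8}\right) \left(-13\right)\right)\right)^{2} - 1004 = \left(8 + \frac{13 \left(1 + 2 \cdot \frac{13}{128}\right)}{128}\right)^{2} - 1004 = \left(8 + \frac{13 \left(1 + \frac{13}{64}\right)}{128}\right)^{2} - 1004 = \left(8 + \frac{13}{128} \cdot \frac{77}{64}\right)^{2} - 1004 = \left(8 + \frac{1001}{8192}\right)^{2} - 1004 = \left(\frac{66537}{8192}\right)^{2} - 1004 = \frac{4427172369}{67108864} - 1004 = - \frac{62950127087}{67108864}$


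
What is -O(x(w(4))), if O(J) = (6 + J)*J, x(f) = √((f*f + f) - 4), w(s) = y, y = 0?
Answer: 4 - 12*I ≈ 4.0 - 12.0*I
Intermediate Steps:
w(s) = 0
x(f) = √(-4 + f + f²) (x(f) = √((f² + f) - 4) = √((f + f²) - 4) = √(-4 + f + f²))
O(J) = J*(6 + J)
-O(x(w(4))) = -√(-4 + 0 + 0²)*(6 + √(-4 + 0 + 0²)) = -√(-4 + 0 + 0)*(6 + √(-4 + 0 + 0)) = -√(-4)*(6 + √(-4)) = -2*I*(6 + 2*I)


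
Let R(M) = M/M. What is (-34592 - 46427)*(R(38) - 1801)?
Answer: 145834200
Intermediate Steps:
R(M) = 1
(-34592 - 46427)*(R(38) - 1801) = (-34592 - 46427)*(1 - 1801) = -81019*(-1800) = 145834200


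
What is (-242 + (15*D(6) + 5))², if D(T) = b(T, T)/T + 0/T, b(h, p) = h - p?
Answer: 56169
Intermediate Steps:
D(T) = 0 (D(T) = (T - T)/T + 0/T = 0/T + 0 = 0 + 0 = 0)
(-242 + (15*D(6) + 5))² = (-242 + (15*0 + 5))² = (-242 + (0 + 5))² = (-242 + 5)² = (-237)² = 56169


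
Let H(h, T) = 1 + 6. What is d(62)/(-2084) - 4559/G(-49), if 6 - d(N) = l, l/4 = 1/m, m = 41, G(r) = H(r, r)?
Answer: -194770445/299054 ≈ -651.29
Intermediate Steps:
H(h, T) = 7
G(r) = 7
l = 4/41 ≈ 0.097561
d(N) = 242/41 (d(N) = 6 - 1*4/41 = 6 - 4/41 = 242/41)
d(62)/(-2084) - 4559/G(-49) = (242/41)/(-2084) - 4559/7 = (242/41)*(-1/2084) - 4559*⅐ = -121/42722 - 4559/7 = -194770445/299054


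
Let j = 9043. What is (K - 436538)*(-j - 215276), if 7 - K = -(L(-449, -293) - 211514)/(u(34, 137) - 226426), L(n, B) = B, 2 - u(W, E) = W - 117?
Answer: 7387920188963072/75447 ≈ 9.7922e+10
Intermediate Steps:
u(W, E) = 119 - W (u(W, E) = 2 - (W - 117) = 2 - (-117 + W) = 2 + (117 - W) = 119 - W)
K = 1796194/226341 (K = 7 - (-1)*(-293 - 211514)/((119 - 1*34) - 226426) = 7 - (-1)*(-211807/((119 - 34) - 226426)) = 7 - (-1)*(-211807/(85 - 226426)) = 7 - (-1)*(-211807/(-226341)) = 7 - (-1)*(-211807*(-1/226341)) = 7 - (-1)*211807/226341 = 7 - 1*(-211807/226341) = 7 + 211807/226341 = 1796194/226341 ≈ 7.9358)
(K - 436538)*(-j - 215276) = (1796194/226341 - 436538)*(-1*9043 - 215276) = -98804651264*(-9043 - 215276)/226341 = -98804651264/226341*(-224319) = 7387920188963072/75447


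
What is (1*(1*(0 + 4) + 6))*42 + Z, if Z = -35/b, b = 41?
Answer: 17185/41 ≈ 419.15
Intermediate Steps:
Z = -35/41 ≈ -0.85366
(1*(1*(0 + 4) + 6))*42 + Z = (1*(1*(0 + 4) + 6))*42 - 35/41 = (1*(1*4 + 6))*42 - 35/41 = (1*(4 + 6))*42 - 35/41 = (1*10)*42 - 35/41 = 10*42 - 35/41 = 420 - 35/41 = 17185/41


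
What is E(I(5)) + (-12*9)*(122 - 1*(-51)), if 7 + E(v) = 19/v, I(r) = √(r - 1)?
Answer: -37363/2 ≈ -18682.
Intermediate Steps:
I(r) = √(-1 + r)
E(v) = -7 + 19/v
E(I(5)) + (-12*9)*(122 - 1*(-51)) = (-7 + 19/(√(-1 + 5))) + (-12*9)*(122 - 1*(-51)) = (-7 + 19/(√4)) - 108*(122 + 51) = (-7 + 19/2) - 108*173 = (-7 + 19*(½)) - 18684 = (-7 + 19/2) - 18684 = 5/2 - 18684 = -37363/2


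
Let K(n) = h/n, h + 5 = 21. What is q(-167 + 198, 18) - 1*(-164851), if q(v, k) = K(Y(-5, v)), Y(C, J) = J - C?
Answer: 1483663/9 ≈ 1.6485e+5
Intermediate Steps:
h = 16 (h = -5 + 21 = 16)
K(n) = 16/n
q(v, k) = 16/(5 + v) (q(v, k) = 16/(v - 1*(-5)) = 16/(v + 5) = 16/(5 + v))
q(-167 + 198, 18) - 1*(-164851) = 16/(5 + (-167 + 198)) - 1*(-164851) = 16/(5 + 31) + 164851 = 16/36 + 164851 = 16*(1/36) + 164851 = 4/9 + 164851 = 1483663/9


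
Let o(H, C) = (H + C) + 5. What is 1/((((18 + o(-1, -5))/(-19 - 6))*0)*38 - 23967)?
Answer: -1/23967 ≈ -4.1724e-5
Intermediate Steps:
o(H, C) = 5 + C + H (o(H, C) = (C + H) + 5 = 5 + C + H)
1/((((18 + o(-1, -5))/(-19 - 6))*0)*38 - 23967) = 1/((((18 + (5 - 5 - 1))/(-19 - 6))*0)*38 - 23967) = 1/((((18 - 1)/(-25))*0)*38 - 23967) = 1/(((17*(-1/25))*0)*38 - 23967) = 1/(-17/25*0*38 - 23967) = 1/(0*38 - 23967) = 1/(0 - 23967) = 1/(-23967) = -1/23967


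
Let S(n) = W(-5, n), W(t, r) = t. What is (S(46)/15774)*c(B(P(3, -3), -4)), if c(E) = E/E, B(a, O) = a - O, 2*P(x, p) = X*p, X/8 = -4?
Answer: -5/15774 ≈ -0.00031698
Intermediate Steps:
X = -32 (X = 8*(-4) = -32)
P(x, p) = -16*p (P(x, p) = (-32*p)/2 = -16*p)
S(n) = -5
c(E) = 1
(S(46)/15774)*c(B(P(3, -3), -4)) = -5/15774*1 = -5/15774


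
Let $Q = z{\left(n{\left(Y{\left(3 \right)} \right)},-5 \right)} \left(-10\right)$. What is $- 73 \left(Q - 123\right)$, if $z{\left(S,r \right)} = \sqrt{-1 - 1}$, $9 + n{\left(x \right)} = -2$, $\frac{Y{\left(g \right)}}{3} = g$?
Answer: $8979 + 730 i \sqrt{2} \approx 8979.0 + 1032.4 i$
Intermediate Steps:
$Y{\left(g \right)} = 3 g$
$n{\left(x \right)} = -11$ ($n{\left(x \right)} = -9 - 2 = -11$)
$z{\left(S,r \right)} = i \sqrt{2}$ ($z{\left(S,r \right)} = \sqrt{-2} = i \sqrt{2}$)
$Q = - 10 i \sqrt{2}$ ($Q = i \sqrt{2} \left(-10\right) = - 10 i \sqrt{2} \approx - 14.142 i$)
$- 73 \left(Q - 123\right) = - 73 \left(- 10 i \sqrt{2} - 123\right) = - 73 \left(-123 - 10 i \sqrt{2}\right) = 8979 + 730 i \sqrt{2}$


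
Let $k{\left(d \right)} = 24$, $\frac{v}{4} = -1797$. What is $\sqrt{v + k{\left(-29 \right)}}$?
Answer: $6 i \sqrt{199} \approx 84.64 i$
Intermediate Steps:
$v = -7188$ ($v = 4 \left(-1797\right) = -7188$)
$\sqrt{v + k{\left(-29 \right)}} = \sqrt{-7188 + 24} = \sqrt{-7164} = 6 i \sqrt{199}$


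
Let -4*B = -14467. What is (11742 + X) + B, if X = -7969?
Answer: 29559/4 ≈ 7389.8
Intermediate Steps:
B = 14467/4 (B = -¼*(-14467) = 14467/4 ≈ 3616.8)
(11742 + X) + B = (11742 - 7969) + 14467/4 = 3773 + 14467/4 = 29559/4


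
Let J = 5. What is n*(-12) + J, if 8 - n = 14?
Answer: 77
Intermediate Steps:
n = -6 (n = 8 - 1*14 = 8 - 14 = -6)
n*(-12) + J = -6*(-12) + 5 = 72 + 5 = 77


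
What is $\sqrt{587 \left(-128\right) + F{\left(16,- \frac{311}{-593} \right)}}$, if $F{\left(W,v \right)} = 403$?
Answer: $i \sqrt{74733} \approx 273.37 i$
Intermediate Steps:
$\sqrt{587 \left(-128\right) + F{\left(16,- \frac{311}{-593} \right)}} = \sqrt{587 \left(-128\right) + 403} = \sqrt{-75136 + 403} = \sqrt{-74733} = i \sqrt{74733}$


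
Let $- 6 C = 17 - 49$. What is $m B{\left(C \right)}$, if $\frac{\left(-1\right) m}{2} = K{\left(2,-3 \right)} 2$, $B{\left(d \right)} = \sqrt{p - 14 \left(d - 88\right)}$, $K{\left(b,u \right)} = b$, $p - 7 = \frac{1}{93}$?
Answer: $- \frac{16 \sqrt{2517603}}{93} \approx -272.98$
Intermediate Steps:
$p = \frac{652}{93}$ ($p = 7 + \frac{1}{93} = \frac{652}{93} \approx 7.0107$)
$C = \frac{16}{3}$ ($C = - \frac{17 - 49}{6} = \left(- \frac{1}{6}\right) \left(-32\right) = \frac{16}{3} \approx 5.3333$)
$B{\left(d \right)} = \sqrt{\frac{115228}{93} - 14 d}$ ($B{\left(d \right)} = \sqrt{\frac{652}{93} - 14 \left(d - 88\right)} = \sqrt{\frac{652}{93} - 14 \left(-88 + d\right)} = \sqrt{\frac{652}{93} - \left(-1232 + 14 d\right)} = \sqrt{\frac{115228}{93} - 14 d}$)
$m = -8$ ($m = - 2 \cdot 2 \cdot 2 = \left(-2\right) 4 = -8$)
$m B{\left(C \right)} = - 8 \frac{\sqrt{10716204 - 645792}}{93} = - 8 \frac{\sqrt{10070412}}{93} = - 8 \frac{2 \sqrt{2517603}}{93} = - \frac{16 \sqrt{2517603}}{93}$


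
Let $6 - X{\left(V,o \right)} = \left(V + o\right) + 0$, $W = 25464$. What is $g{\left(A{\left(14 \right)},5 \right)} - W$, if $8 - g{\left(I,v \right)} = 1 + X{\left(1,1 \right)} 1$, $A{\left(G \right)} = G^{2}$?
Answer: $-25461$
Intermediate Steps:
$X{\left(V,o \right)} = 6 - V - o$ ($X{\left(V,o \right)} = 6 - \left(\left(V + o\right) + 0\right) = 6 - \left(V + o\right) = 6 - V - o$)
$g{\left(I,v \right)} = 3$ ($g{\left(I,v \right)} = 8 - \left(1 + \left(6 - 1 - 1\right) 1\right) = 8 - \left(1 + 4 \cdot 1\right) = 8 - \left(1 + 4\right) = 8 - 5 = 3$)
$g{\left(A{\left(14 \right)},5 \right)} - W = 3 - 25464 = -25461$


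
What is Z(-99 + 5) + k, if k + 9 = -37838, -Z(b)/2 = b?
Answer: -37659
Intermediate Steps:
Z(b) = -2*b
k = -37847 (k = -9 - 37838 = -37847)
Z(-99 + 5) + k = -2*(-99 + 5) - 37847 = -2*(-94) - 37847 = 188 - 37847 = -37659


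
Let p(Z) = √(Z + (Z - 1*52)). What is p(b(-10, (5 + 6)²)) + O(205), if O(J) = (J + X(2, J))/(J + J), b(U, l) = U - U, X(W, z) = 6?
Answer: 211/410 + 2*I*√13 ≈ 0.51463 + 7.2111*I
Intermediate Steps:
b(U, l) = 0
O(J) = (6 + J)/(2*J) (O(J) = (J + 6)/(J + J) = (6 + J)/((2*J)) = (6 + J)*(1/(2*J)) = (6 + J)/(2*J))
p(Z) = √(-52 + 2*Z) (p(Z) = √(Z + (Z - 52)) = √(Z + (-52 + Z)) = √(-52 + 2*Z))
p(b(-10, (5 + 6)²)) + O(205) = √(-52 + 2*0) + (½)*(6 + 205)/205 = √(-52 + 0) + (½)*(1/205)*211 = √(-52) + 211/410 = 2*I*√13 + 211/410 = 211/410 + 2*I*√13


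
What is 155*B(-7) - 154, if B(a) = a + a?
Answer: -2324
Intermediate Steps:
B(a) = 2*a
155*B(-7) - 154 = 155*(2*(-7)) - 154 = 155*(-14) - 154 = -2170 - 154 = -2324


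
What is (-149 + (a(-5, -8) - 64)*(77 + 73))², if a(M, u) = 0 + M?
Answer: 110229001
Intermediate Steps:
a(M, u) = M
(-149 + (a(-5, -8) - 64)*(77 + 73))² = (-149 + (-5 - 64)*(77 + 73))² = (-149 - 69*150)² = (-149 - 10350)² = (-10499)² = 110229001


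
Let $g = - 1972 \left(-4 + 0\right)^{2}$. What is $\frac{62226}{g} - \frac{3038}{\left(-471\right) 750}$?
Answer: $- \frac{5471369881}{2786436000} \approx -1.9636$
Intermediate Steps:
$g = -31552$ ($g = - 1972 \left(-4\right)^{2} = \left(-1972\right) 16 = -31552$)
$\frac{62226}{g} - \frac{3038}{\left(-471\right) 750} = \frac{62226}{-31552} - \frac{3038}{\left(-471\right) 750} = 62226 \left(- \frac{1}{31552}\right) - \frac{3038}{-353250} = - \frac{31113}{15776} - - \frac{1519}{176625} = - \frac{31113}{15776} + \frac{1519}{176625} = - \frac{5471369881}{2786436000}$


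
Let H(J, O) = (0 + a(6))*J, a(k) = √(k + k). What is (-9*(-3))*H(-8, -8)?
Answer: -432*√3 ≈ -748.25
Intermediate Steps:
a(k) = √2*√k (a(k) = √(2*k) = √2*√k)
H(J, O) = 2*J*√3 (H(J, O) = (0 + √2*√6)*J = (0 + 2*√3)*J = (2*√3)*J = 2*J*√3)
(-9*(-3))*H(-8, -8) = (-9*(-3))*(2*(-8)*√3) = 27*(-16*√3) = -432*√3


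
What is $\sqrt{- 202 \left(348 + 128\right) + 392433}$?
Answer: $\sqrt{296281} \approx 544.32$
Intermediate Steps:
$\sqrt{- 202 \left(348 + 128\right) + 392433} = \sqrt{\left(-202\right) 476 + 392433} = \sqrt{-96152 + 392433} = \sqrt{296281}$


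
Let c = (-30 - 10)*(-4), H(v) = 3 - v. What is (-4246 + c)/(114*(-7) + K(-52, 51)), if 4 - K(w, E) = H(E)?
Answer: 2043/373 ≈ 5.4772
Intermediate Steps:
c = 160 (c = -40*(-4) = 160)
K(w, E) = 1 + E (K(w, E) = 4 - (3 - E) = 4 + (-3 + E) = 1 + E)
(-4246 + c)/(114*(-7) + K(-52, 51)) = (-4246 + 160)/(114*(-7) + (1 + 51)) = -4086/(-798 + 52) = -4086/(-746) = -4086*(-1/746) = 2043/373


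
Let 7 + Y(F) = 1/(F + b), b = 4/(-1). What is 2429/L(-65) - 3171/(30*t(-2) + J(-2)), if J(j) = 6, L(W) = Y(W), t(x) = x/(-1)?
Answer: -190855/484 ≈ -394.33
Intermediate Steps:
b = -4 (b = 4*(-1) = -4)
t(x) = -x (t(x) = x*(-1) = -x)
Y(F) = -7 + 1/(-4 + F) (Y(F) = -7 + 1/(F - 4) = -7 + 1/(-4 + F))
L(W) = (29 - 7*W)/(-4 + W)
2429/L(-65) - 3171/(30*t(-2) + J(-2)) = 2429/(((29 - 7*(-65))/(-4 - 65))) - 3171/(30*(-1*(-2)) + 6) = 2429/(((29 + 455)/(-69))) - 3171/(30*2 + 6) = 2429/((-1/69*484)) - 3171/(60 + 6) = 2429/(-484/69) - 3171/66 = 2429*(-69/484) - 3171*1/66 = -167601/484 - 1057/22 = -190855/484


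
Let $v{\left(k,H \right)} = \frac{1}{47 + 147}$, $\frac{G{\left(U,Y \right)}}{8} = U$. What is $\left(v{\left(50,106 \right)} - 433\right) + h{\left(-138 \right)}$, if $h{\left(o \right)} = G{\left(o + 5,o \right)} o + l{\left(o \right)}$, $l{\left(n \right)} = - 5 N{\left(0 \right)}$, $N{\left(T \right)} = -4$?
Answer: $\frac{28405287}{194} \approx 1.4642 \cdot 10^{5}$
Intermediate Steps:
$G{\left(U,Y \right)} = 8 U$
$l{\left(n \right)} = 20$ ($l{\left(n \right)} = \left(-5\right) \left(-4\right) = 20$)
$v{\left(k,H \right)} = \frac{1}{194}$
$h{\left(o \right)} = 20 + o \left(40 + 8 o\right)$ ($h{\left(o \right)} = 8 \left(o + 5\right) o + 20 = 8 \left(5 + o\right) o + 20 = \left(40 + 8 o\right) o + 20 = o \left(40 + 8 o\right) + 20 = 20 + o \left(40 + 8 o\right)$)
$\left(v{\left(50,106 \right)} - 433\right) + h{\left(-138 \right)} = \left(\frac{1}{194} - 433\right) + \left(20 + 8 \left(-138\right) \left(5 - 138\right)\right) = - \frac{84001}{194} + \left(20 + 8 \left(-138\right) \left(-133\right)\right) = - \frac{84001}{194} + \left(20 + 146832\right) = - \frac{84001}{194} + 146852 = \frac{28405287}{194}$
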